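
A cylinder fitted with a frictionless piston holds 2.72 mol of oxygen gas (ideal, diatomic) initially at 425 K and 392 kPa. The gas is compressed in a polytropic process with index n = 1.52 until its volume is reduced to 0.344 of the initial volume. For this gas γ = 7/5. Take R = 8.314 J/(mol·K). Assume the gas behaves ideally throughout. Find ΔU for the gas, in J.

17800 J

V₁ = nRT₁/P₁ = 2.72×8.314×425/392 = 24.5 L.
Polytropic n=1.52: T₂ = T₁(V₁/V₂)^(n−1) = 425×(2.91)^0.52 = 740 K; P₂ = P₁(V₁/V₂)^n = 1980 kPa.
For an ideal gas ΔU = nCvΔT with Cv = (5/2)R = 20.8 J/(mol·K).
ΔU = 2.72×20.8×(740−425) = 17800 J.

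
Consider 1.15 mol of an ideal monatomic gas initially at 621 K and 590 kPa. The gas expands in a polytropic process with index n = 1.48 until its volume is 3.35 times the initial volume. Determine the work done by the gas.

V₁ = nRT₁/P₁ = 1.15×8.314×621/590 = 10.1 L.
Polytropic n=1.48: T₂ = T₁(V₁/V₂)^(n−1) = 621×(0.299)^0.48 = 348 K; P₂ = P₁(V₁/V₂)^n = 98.6 kPa.
W = (P₁V₁−P₂V₂)/(n−1) = (590×10.1−98.6×33.7)/0.48 = 5450 J.

5450 J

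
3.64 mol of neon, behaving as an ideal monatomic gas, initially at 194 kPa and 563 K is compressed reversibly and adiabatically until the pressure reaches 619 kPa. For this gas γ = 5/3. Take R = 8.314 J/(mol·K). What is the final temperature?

V₁ = nRT₁/P₁ = 3.64×8.314×563/194 = 87.8 L.
Adiabatic: T₂/T₁ = (P₂/P₁)^((γ−1)/γ) ⇒ T₂ = 563×(3.19)^0.400 = 895 K; V₂ = 43.8 L.

895 K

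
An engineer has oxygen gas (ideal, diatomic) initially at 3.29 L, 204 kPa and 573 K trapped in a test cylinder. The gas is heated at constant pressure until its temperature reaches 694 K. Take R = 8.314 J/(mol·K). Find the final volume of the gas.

Isobaric: P stays 204 kPa; V/T = const ⇒ T₂ = 694 K, V₂ = 3.98 L.

3.98 L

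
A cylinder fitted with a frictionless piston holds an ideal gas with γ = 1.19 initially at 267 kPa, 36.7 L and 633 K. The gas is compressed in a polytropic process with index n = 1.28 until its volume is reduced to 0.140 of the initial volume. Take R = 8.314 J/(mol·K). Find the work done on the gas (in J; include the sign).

25700 J

n = P₁V₁/(RT₁) = 267×36.7/(8.314×633) = 1.86 mol.
Polytropic n=1.28: T₂ = T₁(V₁/V₂)^(n−1) = 633×(7.14)^0.28 = 1100 K; P₂ = P₁(V₁/V₂)^n = 3310 kPa.
W = (P₁V₁−P₂V₂)/(n−1) = (267×36.7−3310×5.14)/0.28 = -25700 J.
Work done on the gas = −W_by = 25700 J.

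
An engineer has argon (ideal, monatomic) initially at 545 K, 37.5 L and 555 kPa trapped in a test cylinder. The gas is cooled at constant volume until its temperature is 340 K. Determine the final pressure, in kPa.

Isochoric: V stays 37.5 L; P/T = const ⇒ T₂ = 340 K, P₂ = 346 kPa.

346 kPa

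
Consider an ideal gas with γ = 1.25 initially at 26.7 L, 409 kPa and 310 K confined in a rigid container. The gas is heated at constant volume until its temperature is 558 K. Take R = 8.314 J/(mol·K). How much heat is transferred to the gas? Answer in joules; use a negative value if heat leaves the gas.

n = P₁V₁/(RT₁) = 409×26.7/(8.314×310) = 4.24 mol.
Isochoric: V stays 26.7 L; P/T = const ⇒ T₂ = 558 K, P₂ = 736 kPa.
W = 0 (no volume change).
ΔU = nCvΔT = 4.24×33.3×(558−310) = 34900 J.
Q = ΔU = 34900 J.

34900 J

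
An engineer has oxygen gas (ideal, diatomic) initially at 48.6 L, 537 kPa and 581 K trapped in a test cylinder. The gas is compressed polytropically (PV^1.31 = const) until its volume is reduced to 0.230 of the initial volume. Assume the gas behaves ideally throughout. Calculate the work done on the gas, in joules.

48600 J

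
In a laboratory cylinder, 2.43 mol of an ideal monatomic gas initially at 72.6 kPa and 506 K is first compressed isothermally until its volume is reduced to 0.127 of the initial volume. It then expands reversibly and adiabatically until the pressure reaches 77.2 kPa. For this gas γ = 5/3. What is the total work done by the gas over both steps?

-12600 J

V₁ = nRT₁/P₁ = 2.43×8.314×506/72.6 = 141 L.
Step 1 — Isothermal: T stays 506 K; PV = const ⇒ V₂ = 17.9 L, P₂ = 572 kPa.
ΔU = 0 (ideal gas, T constant).
W = nRT ln(V₂/V₁) = 2.43×8.314×506×ln(0.127) = -21100 J.
Q = ΔU + W = -21100 J.
State after step 1: P = 572 kPa, V = 17.9 L, T = 506 K.
Step 2 — Adiabatic: T₂/T₁ = (P₂/P₁)^((γ−1)/γ) ⇒ T₂ = 506×(0.135)^0.400 = 227 K; V₂ = 59.4 L.
ΔU = nCvΔT = 2.43×12.5×(227−506) = -8450 J.
Q = 0 for an adiabatic process, so W = −ΔU = 8450 J.
Net over both steps: W = -12600 J, Q = -21100 J, ΔU = -8450 J.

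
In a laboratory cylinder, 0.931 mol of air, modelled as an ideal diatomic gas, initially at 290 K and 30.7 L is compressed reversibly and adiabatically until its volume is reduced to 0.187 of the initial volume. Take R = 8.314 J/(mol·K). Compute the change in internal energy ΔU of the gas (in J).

P₁ = nRT₁/V₁ = 0.931×8.314×290/30.7 = 73.1 kPa.
Adiabatic: TV^(γ−1) = const ⇒ T₂ = 290×(5.35)^0.400 = 567 K; PV^γ = const ⇒ P₂ = 765 kPa.
For an ideal gas ΔU = nCvΔT with Cv = (5/2)R = 20.8 J/(mol·K).
ΔU = 0.931×20.8×(567−290) = 5360 J.

5360 J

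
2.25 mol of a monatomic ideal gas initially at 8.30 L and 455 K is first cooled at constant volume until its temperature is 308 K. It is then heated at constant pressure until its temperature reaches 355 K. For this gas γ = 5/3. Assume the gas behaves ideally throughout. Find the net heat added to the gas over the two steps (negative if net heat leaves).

-1930 J

P₁ = nRT₁/V₁ = 2.25×8.314×455/8.30 = 1030 kPa.
Step 1 — Isochoric: V stays 8.30 L; P/T = const ⇒ T₂ = 308 K, P₂ = 694 kPa.
W = 0 (no volume change).
ΔU = nCvΔT = 2.25×12.5×(308−455) = -4120 J.
Q = ΔU = -4120 J.
State after step 1: P = 694 kPa, V = 8.30 L, T = 308 K.
Step 2 — Isobaric: P stays 694 kPa; V/T = const ⇒ T₂ = 355 K, V₂ = 9.57 L.
W = PΔV = 694×(9.57−8.30) kPa·L = 879 J.
ΔU = nCvΔT = 2.25×12.5×(355−308) = 1320 J.
Q = ΔU + W = nCpΔT = 2200 J.
Net over both steps: W = 879 J, Q = -1930 J, ΔU = -2810 J.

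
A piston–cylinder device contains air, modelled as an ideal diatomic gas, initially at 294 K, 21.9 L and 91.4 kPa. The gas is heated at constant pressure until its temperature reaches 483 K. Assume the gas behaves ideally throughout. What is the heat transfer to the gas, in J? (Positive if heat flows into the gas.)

n = P₁V₁/(RT₁) = 91.4×21.9/(8.314×294) = 0.819 mol.
Isobaric: P stays 91.4 kPa; V/T = const ⇒ T₂ = 483 K, V₂ = 36.0 L.
W = PΔV = 91.4×(36.0−21.9) kPa·L = 1290 J.
ΔU = nCvΔT = 0.819×20.8×(483−294) = 3220 J.
Q = ΔU + W = nCpΔT = 4500 J.

4500 J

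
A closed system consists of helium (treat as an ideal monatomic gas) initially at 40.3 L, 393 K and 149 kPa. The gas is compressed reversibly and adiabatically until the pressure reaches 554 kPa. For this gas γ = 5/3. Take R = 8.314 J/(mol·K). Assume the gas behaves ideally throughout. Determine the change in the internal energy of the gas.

6220 J

n = P₁V₁/(RT₁) = 149×40.3/(8.314×393) = 1.84 mol.
Adiabatic: T₂/T₁ = (P₂/P₁)^((γ−1)/γ) ⇒ T₂ = 393×(3.72)^0.400 = 665 K; V₂ = 18.3 L.
For an ideal gas ΔU = nCvΔT with Cv = (3/2)R = 12.5 J/(mol·K).
ΔU = 1.84×12.5×(665−393) = 6220 J.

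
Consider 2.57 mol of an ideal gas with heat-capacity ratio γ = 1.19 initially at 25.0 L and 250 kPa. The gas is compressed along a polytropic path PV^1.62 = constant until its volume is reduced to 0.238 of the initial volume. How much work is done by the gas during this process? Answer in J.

T₁ = P₁V₁/(nR) = 250×25.0/(2.57×8.314) = 293 K.
Polytropic n=1.62: T₂ = T₁(V₁/V₂)^(n−1) = 293×(4.20)^0.62 = 712 K; P₂ = P₁(V₁/V₂)^n = 2560 kPa.
W = (P₁V₁−P₂V₂)/(n−1) = (250×25.0−2560×5.95)/0.62 = -14500 J.

-14500 J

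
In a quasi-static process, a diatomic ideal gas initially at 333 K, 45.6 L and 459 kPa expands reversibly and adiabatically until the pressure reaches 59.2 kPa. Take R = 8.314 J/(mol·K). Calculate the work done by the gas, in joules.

23200 J

n = P₁V₁/(RT₁) = 459×45.6/(8.314×333) = 7.56 mol.
Adiabatic: T₂/T₁ = (P₂/P₁)^((γ−1)/γ) ⇒ T₂ = 333×(0.129)^0.286 = 185 K; V₂ = 197 L.
ΔU = nCvΔT = 7.56×20.8×(185−333) = -23200 J.
Q = 0 for an adiabatic process, so W = −ΔU = 23200 J.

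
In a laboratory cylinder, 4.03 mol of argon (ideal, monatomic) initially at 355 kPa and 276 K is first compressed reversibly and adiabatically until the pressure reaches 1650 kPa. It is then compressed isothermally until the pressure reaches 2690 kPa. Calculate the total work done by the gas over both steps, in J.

V₁ = nRT₁/P₁ = 4.03×8.314×276/355 = 26.0 L.
Step 1 — Adiabatic: T₂/T₁ = (P₂/P₁)^((γ−1)/γ) ⇒ T₂ = 276×(4.65)^0.400 = 510 K; V₂ = 10.4 L.
ΔU = nCvΔT = 4.03×12.5×(510−276) = 11800 J.
Q = 0 for an adiabatic process, so W = −ΔU = -11800 J.
State after step 1: P = 1650 kPa, V = 10.4 L, T = 510 K.
Step 2 — Isothermal: T stays 510 K; PV = const ⇒ V₂ = 6.36 L, P₂ = 2690 kPa.
ΔU = 0 (ideal gas, T constant).
W = nRT ln(V₂/V₁) = 4.03×8.314×510×ln(0.613) = -8360 J.
Q = ΔU + W = -8360 J.
Net over both steps: W = -20100 J, Q = -8360 J, ΔU = 11800 J.

-20100 J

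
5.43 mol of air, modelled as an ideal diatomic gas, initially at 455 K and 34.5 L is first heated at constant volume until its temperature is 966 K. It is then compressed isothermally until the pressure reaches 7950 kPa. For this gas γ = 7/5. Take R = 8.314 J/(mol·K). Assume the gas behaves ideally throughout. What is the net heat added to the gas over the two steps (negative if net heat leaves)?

-22500 J

P₁ = nRT₁/V₁ = 5.43×8.314×455/34.5 = 595 kPa.
Step 1 — Isochoric: V stays 34.5 L; P/T = const ⇒ T₂ = 966 K, P₂ = 1260 kPa.
W = 0 (no volume change).
ΔU = nCvΔT = 5.43×20.8×(966−455) = 57700 J.
Q = ΔU = 57700 J.
State after step 1: P = 1260 kPa, V = 34.5 L, T = 966 K.
Step 2 — Isothermal: T stays 966 K; PV = const ⇒ V₂ = 5.49 L, P₂ = 7950 kPa.
ΔU = 0 (ideal gas, T constant).
W = nRT ln(V₂/V₁) = 5.43×8.314×966×ln(0.159) = -80200 J.
Q = ΔU + W = -80200 J.
Net over both steps: W = -80200 J, Q = -22500 J, ΔU = 57700 J.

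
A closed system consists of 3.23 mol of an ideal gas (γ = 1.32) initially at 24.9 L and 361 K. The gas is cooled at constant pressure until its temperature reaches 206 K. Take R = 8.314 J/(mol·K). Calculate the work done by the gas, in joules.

P₁ = nRT₁/V₁ = 3.23×8.314×361/24.9 = 389 kPa.
Isobaric: P stays 389 kPa; V/T = const ⇒ T₂ = 206 K, V₂ = 14.2 L.
W = PΔV = 389×(14.2−24.9) kPa·L = -4160 J.

-4160 J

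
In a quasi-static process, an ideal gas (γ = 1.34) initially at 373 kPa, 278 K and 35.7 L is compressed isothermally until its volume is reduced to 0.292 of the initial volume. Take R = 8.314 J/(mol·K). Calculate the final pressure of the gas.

1280 kPa

Isothermal: T stays 278 K; PV = const ⇒ V₂ = 10.4 L, P₂ = 1280 kPa.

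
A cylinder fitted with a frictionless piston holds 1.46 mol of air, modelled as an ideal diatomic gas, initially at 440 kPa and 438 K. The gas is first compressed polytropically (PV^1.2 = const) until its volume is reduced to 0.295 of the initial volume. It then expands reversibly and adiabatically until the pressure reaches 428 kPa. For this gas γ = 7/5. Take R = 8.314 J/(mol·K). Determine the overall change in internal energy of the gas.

V₁ = nRT₁/P₁ = 1.46×8.314×438/440 = 12.1 L.
Step 1 — Polytropic n=1.2: T₂ = T₁(V₁/V₂)^(n−1) = 438×(3.39)^0.20 = 559 K; P₂ = P₁(V₁/V₂)^n = 1900 kPa.
W = (P₁V₁−P₂V₂)/(n−1) = (440×12.1−1900×3.56)/0.20 = -7350 J.
ΔU = nCvΔT = 1.46×20.8×(559−438) = 3680 J.
Q = ΔU + W = -3680 J.
State after step 1: P = 1900 kPa, V = 3.56 L, T = 559 K.
Step 2 — Adiabatic: T₂/T₁ = (P₂/P₁)^((γ−1)/γ) ⇒ T₂ = 559×(0.225)^0.286 = 365 K; V₂ = 10.4 L.
ΔU = nCvΔT = 1.46×20.8×(365−559) = -5890 J.
Q = 0 for an adiabatic process, so W = −ΔU = 5890 J.
Net over both steps: W = -1460 J, Q = -3680 J, ΔU = -2210 J.

-2210 J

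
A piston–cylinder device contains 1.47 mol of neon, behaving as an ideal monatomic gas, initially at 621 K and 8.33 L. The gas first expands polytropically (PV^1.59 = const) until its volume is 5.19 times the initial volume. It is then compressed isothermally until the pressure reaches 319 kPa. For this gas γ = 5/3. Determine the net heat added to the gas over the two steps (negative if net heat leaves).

-3590 J

P₁ = nRT₁/V₁ = 1.47×8.314×621/8.33 = 911 kPa.
Step 1 — Polytropic n=1.59: T₂ = T₁(V₁/V₂)^(n−1) = 621×(0.193)^0.59 = 235 K; P₂ = P₁(V₁/V₂)^n = 66.4 kPa.
W = (P₁V₁−P₂V₂)/(n−1) = (911×8.33−66.4×43.2)/0.59 = 7990 J.
ΔU = nCvΔT = 1.47×12.5×(235−621) = -7080 J.
Q = ΔU + W = 919 J.
State after step 1: P = 66.4 kPa, V = 43.2 L, T = 235 K.
Step 2 — Isothermal: T stays 235 K; PV = const ⇒ V₂ = 9.00 L, P₂ = 319 kPa.
ΔU = 0 (ideal gas, T constant).
W = nRT ln(V₂/V₁) = 1.47×8.314×235×ln(0.208) = -4510 J.
Q = ΔU + W = -4510 J.
Net over both steps: W = 3490 J, Q = -3590 J, ΔU = -7080 J.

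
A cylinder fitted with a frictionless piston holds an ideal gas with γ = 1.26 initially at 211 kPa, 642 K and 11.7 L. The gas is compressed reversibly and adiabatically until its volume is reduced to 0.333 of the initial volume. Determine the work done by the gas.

-3140 J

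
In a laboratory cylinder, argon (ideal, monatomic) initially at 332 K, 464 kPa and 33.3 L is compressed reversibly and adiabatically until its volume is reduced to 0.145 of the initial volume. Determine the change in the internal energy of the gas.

n = P₁V₁/(RT₁) = 464×33.3/(8.314×332) = 5.60 mol.
Adiabatic: TV^(γ−1) = const ⇒ T₂ = 332×(6.90)^0.667 = 1200 K; PV^γ = const ⇒ P₂ = 11600 kPa.
For an ideal gas ΔU = nCvΔT with Cv = (3/2)R = 12.5 J/(mol·K).
ΔU = 5.60×12.5×(1200−332) = 60800 J.

60800 J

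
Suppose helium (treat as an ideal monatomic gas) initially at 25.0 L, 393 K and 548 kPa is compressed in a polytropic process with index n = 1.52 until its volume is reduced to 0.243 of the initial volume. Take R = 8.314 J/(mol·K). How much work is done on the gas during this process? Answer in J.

28600 J

n = P₁V₁/(RT₁) = 548×25.0/(8.314×393) = 4.19 mol.
Polytropic n=1.52: T₂ = T₁(V₁/V₂)^(n−1) = 393×(4.12)^0.52 = 820 K; P₂ = P₁(V₁/V₂)^n = 4710 kPa.
W = (P₁V₁−P₂V₂)/(n−1) = (548×25.0−4710×6.08)/0.52 = -28600 J.
Work done on the gas = −W_by = 28600 J.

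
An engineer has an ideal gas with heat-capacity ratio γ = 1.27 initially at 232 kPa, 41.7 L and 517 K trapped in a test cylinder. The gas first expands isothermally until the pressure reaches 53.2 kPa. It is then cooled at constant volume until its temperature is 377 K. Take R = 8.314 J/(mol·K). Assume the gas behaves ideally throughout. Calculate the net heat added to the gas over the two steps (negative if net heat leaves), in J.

n = P₁V₁/(RT₁) = 232×41.7/(8.314×517) = 2.25 mol.
Step 1 — Isothermal: T stays 517 K; PV = const ⇒ V₂ = 182 L, P₂ = 53.2 kPa.
ΔU = 0 (ideal gas, T constant).
W = nRT ln(V₂/V₁) = 2.25×8.314×517×ln(4.36) = 14200 J.
Q = ΔU + W = 14200 J.
State after step 1: P = 53.2 kPa, V = 182 L, T = 517 K.
Step 2 — Isochoric: V stays 182 L; P/T = const ⇒ T₂ = 377 K, P₂ = 38.8 kPa.
W = 0 (no volume change).
ΔU = nCvΔT = 2.25×30.8×(377−517) = -9700 J.
Q = ΔU = -9700 J.
Net over both steps: W = 14200 J, Q = 4540 J, ΔU = -9700 J.

4540 J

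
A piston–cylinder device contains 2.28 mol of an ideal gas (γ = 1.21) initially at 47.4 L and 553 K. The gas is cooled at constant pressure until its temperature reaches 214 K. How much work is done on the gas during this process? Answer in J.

6430 J

P₁ = nRT₁/V₁ = 2.28×8.314×553/47.4 = 221 kPa.
Isobaric: P stays 221 kPa; V/T = const ⇒ T₂ = 214 K, V₂ = 18.3 L.
W = PΔV = 221×(18.3−47.4) kPa·L = -6430 J.
Work done on the gas = −W_by = 6430 J.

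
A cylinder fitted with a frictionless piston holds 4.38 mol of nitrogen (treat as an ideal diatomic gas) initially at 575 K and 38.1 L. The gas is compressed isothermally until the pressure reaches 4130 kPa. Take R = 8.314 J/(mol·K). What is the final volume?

5.07 L

P₁ = nRT₁/V₁ = 4.38×8.314×575/38.1 = 550 kPa.
Isothermal: T stays 575 K; PV = const ⇒ V₂ = 5.07 L, P₂ = 4130 kPa.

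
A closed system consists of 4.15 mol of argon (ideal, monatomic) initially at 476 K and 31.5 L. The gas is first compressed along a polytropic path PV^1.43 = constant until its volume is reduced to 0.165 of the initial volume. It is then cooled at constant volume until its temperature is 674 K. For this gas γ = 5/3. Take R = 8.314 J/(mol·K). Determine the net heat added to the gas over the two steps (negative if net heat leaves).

P₁ = nRT₁/V₁ = 4.15×8.314×476/31.5 = 521 kPa.
Step 1 — Polytropic n=1.43: T₂ = T₁(V₁/V₂)^(n−1) = 476×(6.06)^0.43 = 1030 K; P₂ = P₁(V₁/V₂)^n = 6860 kPa.
W = (P₁V₁−P₂V₂)/(n−1) = (521×31.5−6860×5.20)/0.43 = -44700 J.
ΔU = nCvΔT = 4.15×12.5×(1030−476) = 28800 J.
Q = ΔU + W = -15900 J.
State after step 1: P = 6860 kPa, V = 5.20 L, T = 1030 K.
Step 2 — Isochoric: V stays 5.20 L; P/T = const ⇒ T₂ = 674 K, P₂ = 4470 kPa.
W = 0 (no volume change).
ΔU = nCvΔT = 4.15×12.5×(674−1030) = -18600 J.
Q = ΔU = -18600 J.
Net over both steps: W = -44700 J, Q = -34400 J, ΔU = 10200 J.

-34400 J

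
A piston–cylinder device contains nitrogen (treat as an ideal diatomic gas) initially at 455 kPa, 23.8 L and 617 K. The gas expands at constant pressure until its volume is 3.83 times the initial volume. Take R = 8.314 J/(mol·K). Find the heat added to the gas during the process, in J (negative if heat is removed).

n = P₁V₁/(RT₁) = 455×23.8/(8.314×617) = 2.11 mol.
Isobaric: P stays 455 kPa; V/T = const ⇒ T₂ = 2360 K, V₂ = 91.2 L.
W = PΔV = 455×(91.2−23.8) kPa·L = 30600 J.
ΔU = nCvΔT = 2.11×20.8×(2360−617) = 76600 J.
Q = ΔU + W = nCpΔT = 107000 J.

107000 J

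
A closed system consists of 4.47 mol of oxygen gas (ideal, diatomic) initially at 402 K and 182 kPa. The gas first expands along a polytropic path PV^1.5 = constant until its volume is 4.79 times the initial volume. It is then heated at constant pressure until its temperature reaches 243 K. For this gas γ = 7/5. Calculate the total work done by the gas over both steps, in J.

18400 J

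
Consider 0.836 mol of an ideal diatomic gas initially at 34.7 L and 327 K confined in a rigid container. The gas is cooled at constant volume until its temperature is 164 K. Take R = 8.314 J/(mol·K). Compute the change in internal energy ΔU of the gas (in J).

-2830 J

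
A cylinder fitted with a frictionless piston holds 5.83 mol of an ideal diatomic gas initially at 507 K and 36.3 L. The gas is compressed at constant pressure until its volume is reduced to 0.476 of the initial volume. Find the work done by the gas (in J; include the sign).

-12900 J

P₁ = nRT₁/V₁ = 5.83×8.314×507/36.3 = 677 kPa.
Isobaric: P stays 677 kPa; V/T = const ⇒ T₂ = 241 K, V₂ = 17.3 L.
W = PΔV = 677×(17.3−36.3) kPa·L = -12900 J.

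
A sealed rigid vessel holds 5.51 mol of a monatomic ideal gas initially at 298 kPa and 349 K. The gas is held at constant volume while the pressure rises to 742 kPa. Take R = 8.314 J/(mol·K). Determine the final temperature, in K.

V₁ = nRT₁/P₁ = 5.51×8.314×349/298 = 53.7 L.
Isochoric: V stays 53.7 L; P/T = const ⇒ T₂ = 869 K, P₂ = 742 kPa.

869 K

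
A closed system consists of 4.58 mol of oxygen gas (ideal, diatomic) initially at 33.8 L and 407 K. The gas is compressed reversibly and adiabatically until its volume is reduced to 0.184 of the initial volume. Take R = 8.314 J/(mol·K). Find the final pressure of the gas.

4900 kPa

P₁ = nRT₁/V₁ = 4.58×8.314×407/33.8 = 459 kPa.
Adiabatic: TV^(γ−1) = const ⇒ T₂ = 407×(5.43)^0.400 = 801 K; PV^γ = const ⇒ P₂ = 4900 kPa.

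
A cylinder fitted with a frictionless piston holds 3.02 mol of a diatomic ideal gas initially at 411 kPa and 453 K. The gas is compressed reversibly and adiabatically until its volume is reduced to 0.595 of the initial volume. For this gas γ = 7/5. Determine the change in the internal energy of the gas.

6560 J

V₁ = nRT₁/P₁ = 3.02×8.314×453/411 = 27.7 L.
Adiabatic: TV^(γ−1) = const ⇒ T₂ = 453×(1.68)^0.400 = 558 K; PV^γ = const ⇒ P₂ = 850 kPa.
For an ideal gas ΔU = nCvΔT with Cv = (5/2)R = 20.8 J/(mol·K).
ΔU = 3.02×20.8×(558−453) = 6560 J.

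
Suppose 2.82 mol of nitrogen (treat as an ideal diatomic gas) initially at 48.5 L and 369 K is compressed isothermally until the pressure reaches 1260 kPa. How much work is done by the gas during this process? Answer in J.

P₁ = nRT₁/V₁ = 2.82×8.314×369/48.5 = 178 kPa.
Isothermal: T stays 369 K; PV = const ⇒ V₂ = 6.87 L, P₂ = 1260 kPa.
W = nRT ln(V₂/V₁) = 2.82×8.314×369×ln(0.142) = -16900 J.

-16900 J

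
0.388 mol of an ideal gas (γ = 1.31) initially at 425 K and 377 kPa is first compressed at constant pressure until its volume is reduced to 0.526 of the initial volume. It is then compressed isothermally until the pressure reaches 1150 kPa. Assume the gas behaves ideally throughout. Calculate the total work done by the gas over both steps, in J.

-1450 J

V₁ = nRT₁/P₁ = 0.388×8.314×425/377 = 3.64 L.
Step 1 — Isobaric: P stays 377 kPa; V/T = const ⇒ T₂ = 224 K, V₂ = 1.91 L.
W = PΔV = 377×(1.91−3.64) kPa·L = -650 J.
ΔU = nCvΔT = 0.388×26.8×(224−425) = -2100 J.
Q = ΔU + W = nCpΔT = -2750 J.
State after step 1: P = 377 kPa, V = 1.91 L, T = 224 K.
Step 2 — Isothermal: T stays 224 K; PV = const ⇒ V₂ = 0.627 L, P₂ = 1150 kPa.
ΔU = 0 (ideal gas, T constant).
W = nRT ln(V₂/V₁) = 0.388×8.314×224×ln(0.328) = -804 J.
Q = ΔU + W = -804 J.
Net over both steps: W = -1450 J, Q = -3550 J, ΔU = -2100 J.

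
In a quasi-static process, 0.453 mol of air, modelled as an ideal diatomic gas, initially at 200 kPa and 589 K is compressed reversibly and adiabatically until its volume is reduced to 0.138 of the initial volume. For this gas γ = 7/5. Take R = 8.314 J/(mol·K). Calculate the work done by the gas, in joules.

-6700 J

V₁ = nRT₁/P₁ = 0.453×8.314×589/200 = 11.1 L.
Adiabatic: TV^(γ−1) = const ⇒ T₂ = 589×(7.25)^0.400 = 1300 K; PV^γ = const ⇒ P₂ = 3200 kPa.
ΔU = nCvΔT = 0.453×20.8×(1300−589) = 6700 J.
Q = 0 for an adiabatic process, so W = −ΔU = -6700 J.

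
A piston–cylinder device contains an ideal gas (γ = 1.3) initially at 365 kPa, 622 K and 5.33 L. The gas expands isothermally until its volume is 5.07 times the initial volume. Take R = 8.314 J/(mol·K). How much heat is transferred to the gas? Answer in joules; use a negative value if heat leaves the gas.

3160 J

n = P₁V₁/(RT₁) = 365×5.33/(8.314×622) = 0.376 mol.
Isothermal: T stays 622 K; PV = const ⇒ V₂ = 27.0 L, P₂ = 72.0 kPa.
ΔU = 0 (ideal gas, T constant).
W = nRT ln(V₂/V₁) = 0.376×8.314×622×ln(5.07) = 3160 J.
Q = ΔU + W = 3160 J.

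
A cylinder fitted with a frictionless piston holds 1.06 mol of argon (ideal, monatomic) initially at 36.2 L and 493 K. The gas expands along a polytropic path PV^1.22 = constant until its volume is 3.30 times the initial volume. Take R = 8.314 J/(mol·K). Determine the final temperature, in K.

P₁ = nRT₁/V₁ = 1.06×8.314×493/36.2 = 120 kPa.
Polytropic n=1.22: T₂ = T₁(V₁/V₂)^(n−1) = 493×(0.303)^0.22 = 379 K; P₂ = P₁(V₁/V₂)^n = 28.0 kPa.

379 K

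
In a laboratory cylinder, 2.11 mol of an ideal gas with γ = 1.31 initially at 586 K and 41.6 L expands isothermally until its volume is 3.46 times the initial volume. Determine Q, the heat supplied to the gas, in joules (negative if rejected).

12800 J

P₁ = nRT₁/V₁ = 2.11×8.314×586/41.6 = 247 kPa.
Isothermal: T stays 586 K; PV = const ⇒ V₂ = 144 L, P₂ = 71.4 kPa.
ΔU = 0 (ideal gas, T constant).
W = nRT ln(V₂/V₁) = 2.11×8.314×586×ln(3.46) = 12800 J.
Q = ΔU + W = 12800 J.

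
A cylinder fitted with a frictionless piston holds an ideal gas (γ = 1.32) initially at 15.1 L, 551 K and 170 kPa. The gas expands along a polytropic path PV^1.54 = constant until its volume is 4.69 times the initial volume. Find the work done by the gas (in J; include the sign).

2690 J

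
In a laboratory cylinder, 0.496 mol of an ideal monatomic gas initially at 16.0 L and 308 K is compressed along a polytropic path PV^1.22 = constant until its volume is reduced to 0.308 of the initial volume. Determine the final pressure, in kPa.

334 kPa

P₁ = nRT₁/V₁ = 0.496×8.314×308/16.0 = 79.4 kPa.
Polytropic n=1.22: T₂ = T₁(V₁/V₂)^(n−1) = 308×(3.25)^0.22 = 399 K; P₂ = P₁(V₁/V₂)^n = 334 kPa.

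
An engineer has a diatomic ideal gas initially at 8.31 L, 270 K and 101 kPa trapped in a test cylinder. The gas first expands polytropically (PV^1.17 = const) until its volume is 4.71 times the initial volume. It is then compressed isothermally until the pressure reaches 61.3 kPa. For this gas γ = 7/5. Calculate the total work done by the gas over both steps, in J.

296 J

n = P₁V₁/(RT₁) = 101×8.31/(8.314×270) = 0.374 mol.
Step 1 — Polytropic n=1.17: T₂ = T₁(V₁/V₂)^(n−1) = 270×(0.212)^0.17 = 207 K; P₂ = P₁(V₁/V₂)^n = 16.5 kPa.
W = (P₁V₁−P₂V₂)/(n−1) = (101×8.31−16.5×39.1)/0.17 = 1140 J.
ΔU = nCvΔT = 0.374×20.8×(207−270) = -486 J.
Q = ΔU + W = 657 J.
State after step 1: P = 16.5 kPa, V = 39.1 L, T = 207 K.
Step 2 — Isothermal: T stays 207 K; PV = const ⇒ V₂ = 10.5 L, P₂ = 61.3 kPa.
ΔU = 0 (ideal gas, T constant).
W = nRT ln(V₂/V₁) = 0.374×8.314×207×ln(0.269) = -847 J.
Q = ΔU + W = -847 J.
Net over both steps: W = 296 J, Q = -190 J, ΔU = -486 J.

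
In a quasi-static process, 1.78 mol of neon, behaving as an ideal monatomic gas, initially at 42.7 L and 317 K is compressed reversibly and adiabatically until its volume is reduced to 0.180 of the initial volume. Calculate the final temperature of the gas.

994 K

P₁ = nRT₁/V₁ = 1.78×8.314×317/42.7 = 110 kPa.
Adiabatic: TV^(γ−1) = const ⇒ T₂ = 317×(5.56)^0.667 = 994 K; PV^γ = const ⇒ P₂ = 1910 kPa.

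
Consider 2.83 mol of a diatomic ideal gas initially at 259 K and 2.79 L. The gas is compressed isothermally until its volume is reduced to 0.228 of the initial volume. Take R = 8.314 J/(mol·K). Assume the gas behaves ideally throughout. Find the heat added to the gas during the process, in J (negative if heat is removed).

-9010 J

P₁ = nRT₁/V₁ = 2.83×8.314×259/2.79 = 2180 kPa.
Isothermal: T stays 259 K; PV = const ⇒ V₂ = 0.636 L, P₂ = 9580 kPa.
ΔU = 0 (ideal gas, T constant).
W = nRT ln(V₂/V₁) = 2.83×8.314×259×ln(0.228) = -9010 J.
Q = ΔU + W = -9010 J.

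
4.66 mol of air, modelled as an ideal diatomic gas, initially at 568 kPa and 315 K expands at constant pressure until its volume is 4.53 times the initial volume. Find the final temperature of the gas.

1430 K

V₁ = nRT₁/P₁ = 4.66×8.314×315/568 = 21.5 L.
Isobaric: P stays 568 kPa; V/T = const ⇒ T₂ = 1430 K, V₂ = 97.3 L.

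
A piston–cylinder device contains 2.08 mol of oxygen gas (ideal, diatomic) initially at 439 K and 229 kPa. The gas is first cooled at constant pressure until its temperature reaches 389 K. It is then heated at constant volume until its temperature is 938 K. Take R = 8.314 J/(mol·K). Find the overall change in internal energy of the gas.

V₁ = nRT₁/P₁ = 2.08×8.314×439/229 = 33.2 L.
Step 1 — Isobaric: P stays 229 kPa; V/T = const ⇒ T₂ = 389 K, V₂ = 29.4 L.
W = PΔV = 229×(29.4−33.2) kPa·L = -865 J.
ΔU = nCvΔT = 2.08×20.8×(389−439) = -2160 J.
Q = ΔU + W = nCpΔT = -3030 J.
State after step 1: P = 229 kPa, V = 29.4 L, T = 389 K.
Step 2 — Isochoric: V stays 29.4 L; P/T = const ⇒ T₂ = 938 K, P₂ = 552 kPa.
W = 0 (no volume change).
ΔU = nCvΔT = 2.08×20.8×(938−389) = 23700 J.
Q = ΔU = 23700 J.
Net over both steps: W = -865 J, Q = 20700 J, ΔU = 21600 J.

21600 J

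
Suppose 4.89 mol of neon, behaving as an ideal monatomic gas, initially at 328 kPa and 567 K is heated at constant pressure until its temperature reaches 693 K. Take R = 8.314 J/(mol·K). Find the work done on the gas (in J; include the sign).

V₁ = nRT₁/P₁ = 4.89×8.314×567/328 = 70.3 L.
Isobaric: P stays 328 kPa; V/T = const ⇒ T₂ = 693 K, V₂ = 85.9 L.
W = PΔV = 328×(85.9−70.3) kPa·L = 5120 J.
Work done on the gas = −W_by = -5120 J.

-5120 J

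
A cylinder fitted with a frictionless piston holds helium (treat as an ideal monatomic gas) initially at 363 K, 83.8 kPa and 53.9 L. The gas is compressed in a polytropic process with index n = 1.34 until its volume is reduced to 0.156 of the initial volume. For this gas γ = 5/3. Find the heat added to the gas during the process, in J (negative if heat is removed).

n = P₁V₁/(RT₁) = 83.8×53.9/(8.314×363) = 1.50 mol.
Polytropic n=1.34: T₂ = T₁(V₁/V₂)^(n−1) = 363×(6.41)^0.34 = 683 K; P₂ = P₁(V₁/V₂)^n = 1010 kPa.
W = (P₁V₁−P₂V₂)/(n−1) = (83.8×53.9−1010×8.41)/0.34 = -11700 J.
ΔU = nCvΔT = 1.50×12.5×(683−363) = 5970 J.
Q = ΔU + W = -5730 J.

-5730 J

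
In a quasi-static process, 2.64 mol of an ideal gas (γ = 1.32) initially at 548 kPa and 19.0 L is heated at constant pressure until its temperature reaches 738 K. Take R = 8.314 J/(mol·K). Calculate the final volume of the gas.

29.6 L

T₁ = P₁V₁/(nR) = 548×19.0/(2.64×8.314) = 474 K.
Isobaric: P stays 548 kPa; V/T = const ⇒ T₂ = 738 K, V₂ = 29.6 L.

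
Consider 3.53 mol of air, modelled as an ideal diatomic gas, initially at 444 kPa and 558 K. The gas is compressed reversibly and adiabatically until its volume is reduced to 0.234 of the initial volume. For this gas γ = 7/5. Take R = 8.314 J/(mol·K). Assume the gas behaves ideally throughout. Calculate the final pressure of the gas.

V₁ = nRT₁/P₁ = 3.53×8.314×558/444 = 36.9 L.
Adiabatic: TV^(γ−1) = const ⇒ T₂ = 558×(4.27)^0.400 = 998 K; PV^γ = const ⇒ P₂ = 3390 kPa.

3390 kPa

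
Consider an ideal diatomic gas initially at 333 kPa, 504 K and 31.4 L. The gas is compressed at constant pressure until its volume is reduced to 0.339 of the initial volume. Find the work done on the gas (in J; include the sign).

n = P₁V₁/(RT₁) = 333×31.4/(8.314×504) = 2.50 mol.
Isobaric: P stays 333 kPa; V/T = const ⇒ T₂ = 171 K, V₂ = 10.6 L.
W = PΔV = 333×(10.6−31.4) kPa·L = -6910 J.
Work done on the gas = −W_by = 6910 J.

6910 J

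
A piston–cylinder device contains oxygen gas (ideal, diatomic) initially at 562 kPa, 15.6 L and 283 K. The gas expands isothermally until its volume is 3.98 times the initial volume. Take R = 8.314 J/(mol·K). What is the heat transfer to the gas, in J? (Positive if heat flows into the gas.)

n = P₁V₁/(RT₁) = 562×15.6/(8.314×283) = 3.73 mol.
Isothermal: T stays 283 K; PV = const ⇒ V₂ = 62.1 L, P₂ = 141 kPa.
ΔU = 0 (ideal gas, T constant).
W = nRT ln(V₂/V₁) = 3.73×8.314×283×ln(3.98) = 12100 J.
Q = ΔU + W = 12100 J.

12100 J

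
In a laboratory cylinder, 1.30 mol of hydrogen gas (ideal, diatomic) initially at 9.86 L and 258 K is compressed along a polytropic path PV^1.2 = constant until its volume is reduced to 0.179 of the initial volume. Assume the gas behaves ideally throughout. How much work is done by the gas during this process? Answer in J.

-5730 J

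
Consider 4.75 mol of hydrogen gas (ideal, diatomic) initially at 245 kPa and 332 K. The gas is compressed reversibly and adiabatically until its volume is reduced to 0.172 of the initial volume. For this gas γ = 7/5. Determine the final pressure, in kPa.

V₁ = nRT₁/P₁ = 4.75×8.314×332/245 = 53.5 L.
Adiabatic: TV^(γ−1) = const ⇒ T₂ = 332×(5.81)^0.400 = 671 K; PV^γ = const ⇒ P₂ = 2880 kPa.

2880 kPa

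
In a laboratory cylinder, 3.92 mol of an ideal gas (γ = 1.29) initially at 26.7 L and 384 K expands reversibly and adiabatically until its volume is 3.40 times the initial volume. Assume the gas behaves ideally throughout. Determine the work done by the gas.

P₁ = nRT₁/V₁ = 3.92×8.314×384/26.7 = 469 kPa.
Adiabatic: TV^(γ−1) = const ⇒ T₂ = 384×(0.294)^0.290 = 269 K; PV^γ = const ⇒ P₂ = 96.7 kPa.
ΔU = nCvΔT = 3.92×28.7×(269−384) = -12900 J.
Q = 0 for an adiabatic process, so W = −ΔU = 12900 J.

12900 J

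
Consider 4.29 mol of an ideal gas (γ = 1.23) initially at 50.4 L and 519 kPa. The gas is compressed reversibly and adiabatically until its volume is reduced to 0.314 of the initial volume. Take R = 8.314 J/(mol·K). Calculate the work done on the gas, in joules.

34700 J

T₁ = P₁V₁/(nR) = 519×50.4/(4.29×8.314) = 733 K.
Adiabatic: TV^(γ−1) = const ⇒ T₂ = 733×(3.18)^0.230 = 957 K; PV^γ = const ⇒ P₂ = 2160 kPa.
ΔU = nCvΔT = 4.29×36.1×(957−733) = 34700 J.
Q = 0 for an adiabatic process, so W = −ΔU = -34700 J.
Work done on the gas = −W_by = 34700 J.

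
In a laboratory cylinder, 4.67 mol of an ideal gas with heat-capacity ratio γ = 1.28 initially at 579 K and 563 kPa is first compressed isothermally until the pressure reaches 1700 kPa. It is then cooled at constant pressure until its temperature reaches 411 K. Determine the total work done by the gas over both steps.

-31400 J

V₁ = nRT₁/P₁ = 4.67×8.314×579/563 = 39.9 L.
Step 1 — Isothermal: T stays 579 K; PV = const ⇒ V₂ = 13.2 L, P₂ = 1700 kPa.
ΔU = 0 (ideal gas, T constant).
W = nRT ln(V₂/V₁) = 4.67×8.314×579×ln(0.331) = -24800 J.
Q = ΔU + W = -24800 J.
State after step 1: P = 1700 kPa, V = 13.2 L, T = 579 K.
Step 2 — Isobaric: P stays 1700 kPa; V/T = const ⇒ T₂ = 411 K, V₂ = 9.39 L.
W = PΔV = 1700×(9.39−13.2) kPa·L = -6520 J.
ΔU = nCvΔT = 4.67×29.7×(411−579) = -23300 J.
Q = ΔU + W = nCpΔT = -29800 J.
Net over both steps: W = -31400 J, Q = -54700 J, ΔU = -23300 J.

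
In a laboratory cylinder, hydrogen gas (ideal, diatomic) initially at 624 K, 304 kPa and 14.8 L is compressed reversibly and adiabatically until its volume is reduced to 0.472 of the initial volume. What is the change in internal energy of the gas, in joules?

3940 J

n = P₁V₁/(RT₁) = 304×14.8/(8.314×624) = 0.867 mol.
Adiabatic: TV^(γ−1) = const ⇒ T₂ = 624×(2.12)^0.400 = 843 K; PV^γ = const ⇒ P₂ = 870 kPa.
For an ideal gas ΔU = nCvΔT with Cv = (5/2)R = 20.8 J/(mol·K).
ΔU = 0.867×20.8×(843−624) = 3940 J.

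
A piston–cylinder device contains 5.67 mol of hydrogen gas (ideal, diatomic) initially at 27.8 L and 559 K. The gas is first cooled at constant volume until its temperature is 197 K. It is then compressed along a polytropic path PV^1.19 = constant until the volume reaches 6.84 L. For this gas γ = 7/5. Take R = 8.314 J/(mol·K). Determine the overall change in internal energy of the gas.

-35600 J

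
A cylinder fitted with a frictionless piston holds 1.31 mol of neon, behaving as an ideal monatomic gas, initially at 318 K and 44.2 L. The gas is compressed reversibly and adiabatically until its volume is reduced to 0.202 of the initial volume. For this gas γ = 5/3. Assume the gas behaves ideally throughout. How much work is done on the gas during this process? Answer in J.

P₁ = nRT₁/V₁ = 1.31×8.314×318/44.2 = 78.4 kPa.
Adiabatic: TV^(γ−1) = const ⇒ T₂ = 318×(4.95)^0.667 = 924 K; PV^γ = const ⇒ P₂ = 1130 kPa.
ΔU = nCvΔT = 1.31×12.5×(924−318) = 9900 J.
Q = 0 for an adiabatic process, so W = −ΔU = -9900 J.
Work done on the gas = −W_by = 9900 J.

9900 J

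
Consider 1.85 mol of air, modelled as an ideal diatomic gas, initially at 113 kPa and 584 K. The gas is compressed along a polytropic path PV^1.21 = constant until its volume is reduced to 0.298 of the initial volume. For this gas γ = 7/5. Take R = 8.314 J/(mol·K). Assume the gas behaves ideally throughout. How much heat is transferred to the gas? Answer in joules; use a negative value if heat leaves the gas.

-5880 J

V₁ = nRT₁/P₁ = 1.85×8.314×584/113 = 79.5 L.
Polytropic n=1.21: T₂ = T₁(V₁/V₂)^(n−1) = 584×(3.36)^0.21 = 753 K; P₂ = P₁(V₁/V₂)^n = 489 kPa.
W = (P₁V₁−P₂V₂)/(n−1) = (113×79.5−489×23.7)/0.21 = -12400 J.
ΔU = nCvΔT = 1.85×20.8×(753−584) = 6500 J.
Q = ΔU + W = -5880 J.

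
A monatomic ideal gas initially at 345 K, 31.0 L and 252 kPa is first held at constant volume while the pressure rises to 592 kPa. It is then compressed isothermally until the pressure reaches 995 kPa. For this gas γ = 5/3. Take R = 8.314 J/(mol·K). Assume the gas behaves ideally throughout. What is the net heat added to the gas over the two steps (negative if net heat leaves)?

6280 J

n = P₁V₁/(RT₁) = 252×31.0/(8.314×345) = 2.72 mol.
Step 1 — Isochoric: V stays 31.0 L; P/T = const ⇒ T₂ = 810 K, P₂ = 592 kPa.
W = 0 (no volume change).
ΔU = nCvΔT = 2.72×12.5×(810−345) = 15800 J.
Q = ΔU = 15800 J.
State after step 1: P = 592 kPa, V = 31.0 L, T = 810 K.
Step 2 — Isothermal: T stays 810 K; PV = const ⇒ V₂ = 18.4 L, P₂ = 995 kPa.
ΔU = 0 (ideal gas, T constant).
W = nRT ln(V₂/V₁) = 2.72×8.314×810×ln(0.595) = -9530 J.
Q = ΔU + W = -9530 J.
Net over both steps: W = -9530 J, Q = 6280 J, ΔU = 15800 J.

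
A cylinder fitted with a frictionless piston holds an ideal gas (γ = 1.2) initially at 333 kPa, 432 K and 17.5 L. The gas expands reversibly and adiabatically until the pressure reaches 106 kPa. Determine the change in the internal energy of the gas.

n = P₁V₁/(RT₁) = 333×17.5/(8.314×432) = 1.62 mol.
Adiabatic: T₂/T₁ = (P₂/P₁)^((γ−1)/γ) ⇒ T₂ = 432×(0.318)^0.167 = 357 K; V₂ = 45.4 L.
For an ideal gas ΔU = nCvΔT with Cv = R/(γ−1) = 41.6 J/(mol·K).
ΔU = 1.62×41.6×(357−432) = -5060 J.

-5060 J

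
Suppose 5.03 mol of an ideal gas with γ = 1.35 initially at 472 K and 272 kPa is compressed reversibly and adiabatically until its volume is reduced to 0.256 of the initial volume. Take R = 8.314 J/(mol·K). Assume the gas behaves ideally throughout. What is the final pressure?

1710 kPa

V₁ = nRT₁/P₁ = 5.03×8.314×472/272 = 72.6 L.
Adiabatic: TV^(γ−1) = const ⇒ T₂ = 472×(3.91)^0.350 = 760 K; PV^γ = const ⇒ P₂ = 1710 kPa.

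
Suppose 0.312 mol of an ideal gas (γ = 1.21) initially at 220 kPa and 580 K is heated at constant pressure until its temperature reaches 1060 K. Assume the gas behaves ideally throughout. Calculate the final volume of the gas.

V₁ = nRT₁/P₁ = 0.312×8.314×580/220 = 6.84 L.
Isobaric: P stays 220 kPa; V/T = const ⇒ T₂ = 1060 K, V₂ = 12.5 L.

12.5 L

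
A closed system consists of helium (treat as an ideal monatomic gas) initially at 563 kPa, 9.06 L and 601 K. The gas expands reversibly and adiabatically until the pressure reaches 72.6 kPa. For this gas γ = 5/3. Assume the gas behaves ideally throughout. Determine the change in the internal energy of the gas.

n = P₁V₁/(RT₁) = 563×9.06/(8.314×601) = 1.02 mol.
Adiabatic: T₂/T₁ = (P₂/P₁)^((γ−1)/γ) ⇒ T₂ = 601×(0.129)^0.400 = 265 K; V₂ = 31.0 L.
For an ideal gas ΔU = nCvΔT with Cv = (3/2)R = 12.5 J/(mol·K).
ΔU = 1.02×12.5×(265−601) = -4280 J.

-4280 J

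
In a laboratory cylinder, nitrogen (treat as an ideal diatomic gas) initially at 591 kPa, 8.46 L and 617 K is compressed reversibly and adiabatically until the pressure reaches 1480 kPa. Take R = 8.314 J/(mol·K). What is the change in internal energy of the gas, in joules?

n = P₁V₁/(RT₁) = 591×8.46/(8.314×617) = 0.975 mol.
Adiabatic: T₂/T₁ = (P₂/P₁)^((γ−1)/γ) ⇒ T₂ = 617×(2.50)^0.286 = 802 K; V₂ = 4.39 L.
For an ideal gas ΔU = nCvΔT with Cv = (5/2)R = 20.8 J/(mol·K).
ΔU = 0.975×20.8×(802−617) = 3750 J.

3750 J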